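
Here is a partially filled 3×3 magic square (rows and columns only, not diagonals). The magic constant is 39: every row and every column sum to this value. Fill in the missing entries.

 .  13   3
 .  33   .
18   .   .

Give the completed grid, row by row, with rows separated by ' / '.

23 13 3 / -2 33 8 / 18 -7 28

The remaining cell in row 1 is (1,1) = 39 − 16 = 23.
The remaining cell in column 1 is (2,1) = 39 − 41 = -2.
Using column 2: 13 + 33 + ? → (3,2) = 39 − 46 = -7.
The remaining cell in row 2 is (2,3) = 39 − 31 = 8.
Row 3: 18 + (-7) + ? = 39, so (3,3) = 28.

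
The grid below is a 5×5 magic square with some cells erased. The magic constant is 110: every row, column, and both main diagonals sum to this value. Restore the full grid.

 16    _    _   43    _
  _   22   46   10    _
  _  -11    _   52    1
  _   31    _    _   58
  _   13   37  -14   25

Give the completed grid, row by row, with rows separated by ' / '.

Row 5: 13 + 37 + (-14) + 25 + ? = 110, so (5,1) = 49.
Column 2: 22 + (-11) + 31 + 13 + ? = 110, so (1,2) = 55.
Column 4 must total 110; the given cells sum to 91, so (4,4) = 19.
Using main diagonal: 16 + 22 + 19 + 25 + ? → (3,3) = 110 − 82 = 28.
Using anti-diagonal: 10 + 28 + 31 + 49 + ? → (1,5) = 110 − 118 = -8.
From row 1, 110 − (16 + 55 + 43 + (-8)) gives (1,3) = 4.
Row 3 needs 110; the known cells sum to 70, so (3,1) = 40.
From column 3, 110 − (4 + 46 + 28 + 37) gives (4,3) = -5.
Using column 5: -8 + 1 + 58 + 25 + ? → (2,5) = 110 − 76 = 34.
Using row 2: 22 + 46 + 10 + 34 + ? → (2,1) = 110 − 112 = -2.
Using row 4: 31 + (-5) + 19 + 58 + ? → (4,1) = 110 − 103 = 7.

16 55 4 43 -8 / -2 22 46 10 34 / 40 -11 28 52 1 / 7 31 -5 19 58 / 49 13 37 -14 25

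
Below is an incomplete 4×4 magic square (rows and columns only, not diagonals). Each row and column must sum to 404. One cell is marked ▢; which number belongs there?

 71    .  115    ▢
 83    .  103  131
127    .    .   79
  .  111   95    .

Row 2 needs 404; the known cells sum to 317, so (2,2) = 87.
The remaining cell in column 1 is (4,1) = 404 − 281 = 123.
The remaining cell in column 3 is (3,3) = 404 − 313 = 91.
Row 3: 127 + 91 + 79 + ? = 404, so (3,2) = 107.
The remaining cell in row 4 is (4,4) = 404 − 329 = 75.
Column 2: 87 + 107 + 111 + ? = 404, so (1,2) = 99.
Column 4 needs 404; the known cells sum to 285, so (1,4) = 119.

119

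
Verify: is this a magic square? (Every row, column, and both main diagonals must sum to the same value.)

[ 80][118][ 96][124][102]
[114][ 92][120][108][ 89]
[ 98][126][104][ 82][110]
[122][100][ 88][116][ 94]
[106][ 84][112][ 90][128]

No — row 2 sums to 523 but column 1 sums to 520.

Row 1: 80 + 118 + 96 + 124 + 102 = 520.
Row 2: 114 + 92 + 120 + 108 + 89 = 523.
Row 3: 98 + 126 + 104 + 82 + 110 = 520.
Row 4: 122 + 100 + 88 + 116 + 94 = 520.
Row 5: 106 + 84 + 112 + 90 + 128 = 520.
Column 1: 80 + 114 + 98 + 122 + 106 = 520.
Column 2: 118 + 92 + 126 + 100 + 84 = 520.
Column 3: 96 + 120 + 104 + 88 + 112 = 520.
Column 4: 124 + 108 + 82 + 116 + 90 = 520.
Column 5: 102 + 89 + 110 + 94 + 128 = 523.
Main diagonal: 80 + 92 + 104 + 116 + 128 = 520.
Anti-diagonal: 102 + 108 + 104 + 100 + 106 = 520.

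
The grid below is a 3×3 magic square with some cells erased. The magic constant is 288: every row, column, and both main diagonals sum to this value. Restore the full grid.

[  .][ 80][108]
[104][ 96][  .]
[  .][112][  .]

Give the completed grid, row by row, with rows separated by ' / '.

Row 1: 80 + 108 + ? = 288, so (1,1) = 100.
Row 2 needs 288; the known cells sum to 200, so (2,3) = 88.
Column 1: 100 + 104 + ? = 288, so (3,1) = 84.
From column 3, 288 − (108 + 88) gives (3,3) = 92.

100 80 108 / 104 96 88 / 84 112 92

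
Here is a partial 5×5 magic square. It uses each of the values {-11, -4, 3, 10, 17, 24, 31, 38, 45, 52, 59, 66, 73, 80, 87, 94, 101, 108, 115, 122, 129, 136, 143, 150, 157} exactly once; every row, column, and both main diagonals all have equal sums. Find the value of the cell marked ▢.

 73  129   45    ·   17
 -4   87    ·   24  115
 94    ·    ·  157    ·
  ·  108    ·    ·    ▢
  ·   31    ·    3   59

The 25 entries sum to 1825, so each line sums to 1825/5 = 365.
Row 1 needs 365; the known cells sum to 264, so (1,4) = 101.
Row 2 needs 365; the known cells sum to 222, so (2,3) = 143.
Using column 2: 129 + 87 + 108 + 31 + ? → (3,2) = 365 − 355 = 10.
Column 4 needs 365; the known cells sum to 285, so (4,4) = 80.
Using main diagonal: 73 + 87 + 80 + 59 + ? → (3,3) = 365 − 299 = 66.
Anti-diagonal needs 365; the known cells sum to 215, so (5,1) = 150.
Row 3 needs 365; the known cells sum to 327, so (3,5) = 38.
The remaining cell in row 5 is (5,3) = 365 − 243 = 122.
Column 1 must total 365; the given cells sum to 313, so (4,1) = 52.
The remaining cell in column 3 is (4,3) = 365 − 376 = -11.
From column 5, 365 − (17 + 115 + 38 + 59) gives (4,5) = 136.

136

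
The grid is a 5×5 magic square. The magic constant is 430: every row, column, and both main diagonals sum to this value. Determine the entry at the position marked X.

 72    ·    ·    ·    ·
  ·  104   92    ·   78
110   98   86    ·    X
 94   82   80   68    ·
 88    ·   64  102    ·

The remaining cell in row 4 is (4,5) = 430 − 324 = 106.
The remaining cell in column 1 is (2,1) = 430 − 364 = 66.
Column 3 must total 430; the given cells sum to 322, so (1,3) = 108.
Main diagonal must total 430; the given cells sum to 330, so (5,5) = 100.
The remaining cell in row 2 is (2,4) = 430 − 340 = 90.
Row 5 must total 430; the given cells sum to 354, so (5,2) = 76.
The remaining cell in column 2 is (1,2) = 430 − 360 = 70.
Anti-diagonal needs 430; the known cells sum to 346, so (1,5) = 84.
Row 1 needs 430; the known cells sum to 334, so (1,4) = 96.
The remaining cell in column 4 is (3,4) = 430 − 356 = 74.
Using column 5: 84 + 78 + 106 + 100 + ? → (3,5) = 430 − 368 = 62.

62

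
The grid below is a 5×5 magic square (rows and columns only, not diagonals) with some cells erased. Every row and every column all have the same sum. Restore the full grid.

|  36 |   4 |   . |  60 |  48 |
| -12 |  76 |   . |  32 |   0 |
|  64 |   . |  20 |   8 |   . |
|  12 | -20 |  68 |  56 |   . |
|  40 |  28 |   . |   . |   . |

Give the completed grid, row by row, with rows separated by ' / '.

Column 1 is already complete: 36 + -12 + 64 + 12 + 40 = 140, so that is the magic constant.
Row 1 must total 140; the given cells sum to 148, so (1,3) = -8.
Using row 2: -12 + 76 + 32 + 0 + ? → (2,3) = 140 − 96 = 44.
Row 4: 12 + (-20) + 68 + 56 + ? = 140, so (4,5) = 24.
Column 2 must total 140; the given cells sum to 88, so (3,2) = 52.
Column 3 must total 140; the given cells sum to 124, so (5,3) = 16.
The remaining cell in column 4 is (5,4) = 140 − 156 = -16.
Row 3: 64 + 52 + 20 + 8 + ? = 140, so (3,5) = -4.
From row 5, 140 − (40 + 28 + 16 + (-16)) gives (5,5) = 72.

36 4 -8 60 48 / -12 76 44 32 0 / 64 52 20 8 -4 / 12 -20 68 56 24 / 40 28 16 -16 72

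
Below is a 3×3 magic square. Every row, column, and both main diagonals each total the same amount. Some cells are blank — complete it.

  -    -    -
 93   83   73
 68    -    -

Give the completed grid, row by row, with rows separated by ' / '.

88 63 98 / 93 83 73 / 68 103 78

Row 2 is already complete: 93 + 83 + 73 = 249, so that is the magic constant.
Column 1: 93 + 68 + ? = 249, so (1,1) = 88.
Main diagonal needs 249; the known cells sum to 171, so (3,3) = 78.
Using anti-diagonal: 83 + 68 + ? → (1,3) = 249 − 151 = 98.
Row 1 needs 249; the known cells sum to 186, so (1,2) = 63.
Row 3 needs 249; the known cells sum to 146, so (3,2) = 103.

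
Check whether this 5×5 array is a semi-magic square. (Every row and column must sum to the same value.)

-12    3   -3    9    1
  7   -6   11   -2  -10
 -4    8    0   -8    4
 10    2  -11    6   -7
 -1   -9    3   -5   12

Row 1: -12 + 3 + (-3) + 9 + 1 = -2.
Row 2: 7 + (-6) + 11 + (-2) + (-10) = 0.
Row 3: -4 + 8 + 0 + (-8) + 4 = 0.
Row 4: 10 + 2 + (-11) + 6 + (-7) = 0.
Row 5: -1 + (-9) + 3 + (-5) + 12 = 0.
Column 1: -12 + 7 + (-4) + 10 + (-1) = 0.
Column 2: 3 + (-6) + 8 + 2 + (-9) = -2.
Column 3: -3 + 11 + 0 + (-11) + 3 = 0.
Column 4: 9 + (-2) + (-8) + 6 + (-5) = 0.
Column 5: 1 + (-10) + 4 + (-7) + 12 = 0.

No — column 2 sums to -2 but row 2 sums to 0.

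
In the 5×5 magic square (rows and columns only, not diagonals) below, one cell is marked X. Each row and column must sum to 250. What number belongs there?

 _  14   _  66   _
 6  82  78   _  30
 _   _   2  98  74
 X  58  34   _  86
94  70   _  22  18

Using row 2: 6 + 82 + 78 + 30 + ? → (2,4) = 250 − 196 = 54.
From row 5, 250 − (94 + 70 + 22 + 18) gives (5,3) = 46.
Using column 2: 14 + 82 + 58 + 70 + ? → (3,2) = 250 − 224 = 26.
The remaining cell in column 3 is (1,3) = 250 − 160 = 90.
From column 4, 250 − (66 + 54 + 98 + 22) gives (4,4) = 10.
Column 5: 30 + 74 + 86 + 18 + ? = 250, so (1,5) = 42.
Row 1: 14 + 90 + 66 + 42 + ? = 250, so (1,1) = 38.
Using row 3: 26 + 2 + 98 + 74 + ? → (3,1) = 250 − 200 = 50.
Row 4: 58 + 34 + 10 + 86 + ? = 250, so (4,1) = 62.

62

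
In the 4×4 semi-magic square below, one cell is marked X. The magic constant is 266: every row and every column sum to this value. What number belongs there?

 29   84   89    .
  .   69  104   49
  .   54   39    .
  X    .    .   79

94

Row 1 needs 266; the known cells sum to 202, so (1,4) = 64.
Row 2 must total 266; the given cells sum to 222, so (2,1) = 44.
Column 2 must total 266; the given cells sum to 207, so (4,2) = 59.
Column 3 needs 266; the known cells sum to 232, so (4,3) = 34.
Column 4: 64 + 49 + 79 + ? = 266, so (3,4) = 74.
Row 3 must total 266; the given cells sum to 167, so (3,1) = 99.
Row 4 needs 266; the known cells sum to 172, so (4,1) = 94.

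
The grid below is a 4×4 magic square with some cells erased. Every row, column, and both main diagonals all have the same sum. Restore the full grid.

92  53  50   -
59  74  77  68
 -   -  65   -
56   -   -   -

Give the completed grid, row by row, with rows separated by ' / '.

Row 2 is already complete: 59 + 74 + 77 + 68 = 278, so that is the magic constant.
Using row 1: 92 + 53 + 50 + ? → (1,4) = 278 − 195 = 83.
Column 1 must total 278; the given cells sum to 207, so (3,1) = 71.
Column 3 must total 278; the given cells sum to 192, so (4,3) = 86.
Main diagonal must total 278; the given cells sum to 231, so (4,4) = 47.
The remaining cell in anti-diagonal is (3,2) = 278 − 216 = 62.
Row 3 needs 278; the known cells sum to 198, so (3,4) = 80.
Using row 4: 56 + 86 + 47 + ? → (4,2) = 278 − 189 = 89.

92 53 50 83 / 59 74 77 68 / 71 62 65 80 / 56 89 86 47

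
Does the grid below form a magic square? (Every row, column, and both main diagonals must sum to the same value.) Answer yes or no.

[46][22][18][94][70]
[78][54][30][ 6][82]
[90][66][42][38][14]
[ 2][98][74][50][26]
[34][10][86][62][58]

Yes

Row 1: 46 + 22 + 18 + 94 + 70 = 250.
Row 2: 78 + 54 + 30 + 6 + 82 = 250.
Row 3: 90 + 66 + 42 + 38 + 14 = 250.
Row 4: 2 + 98 + 74 + 50 + 26 = 250.
Row 5: 34 + 10 + 86 + 62 + 58 = 250.
Column 1: 46 + 78 + 90 + 2 + 34 = 250.
Column 2: 22 + 54 + 66 + 98 + 10 = 250.
Column 3: 18 + 30 + 42 + 74 + 86 = 250.
Column 4: 94 + 6 + 38 + 50 + 62 = 250.
Column 5: 70 + 82 + 14 + 26 + 58 = 250.
Main diagonal: 46 + 54 + 42 + 50 + 58 = 250.
Anti-diagonal: 70 + 6 + 42 + 98 + 34 = 250.
All lines sum to 250.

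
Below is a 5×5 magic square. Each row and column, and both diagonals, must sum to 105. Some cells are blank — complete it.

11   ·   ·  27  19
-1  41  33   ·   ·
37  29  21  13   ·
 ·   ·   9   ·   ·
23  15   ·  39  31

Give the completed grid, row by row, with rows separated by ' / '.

Row 3 needs 105; the known cells sum to 100, so (3,5) = 5.
Row 5: 23 + 15 + 39 + 31 + ? = 105, so (5,3) = -3.
Using column 1: 11 + (-1) + 37 + 23 + ? → (4,1) = 105 − 70 = 35.
Column 3: 33 + 21 + 9 + (-3) + ? = 105, so (1,3) = 45.
From main diagonal, 105 − (11 + 41 + 21 + 31) gives (4,4) = 1.
Row 1 must total 105; the given cells sum to 102, so (1,2) = 3.
From column 2, 105 − (3 + 41 + 29 + 15) gives (4,2) = 17.
The remaining cell in column 4 is (2,4) = 105 − 80 = 25.
Row 2 must total 105; the given cells sum to 98, so (2,5) = 7.
Row 4: 35 + 17 + 9 + 1 + ? = 105, so (4,5) = 43.

11 3 45 27 19 / -1 41 33 25 7 / 37 29 21 13 5 / 35 17 9 1 43 / 23 15 -3 39 31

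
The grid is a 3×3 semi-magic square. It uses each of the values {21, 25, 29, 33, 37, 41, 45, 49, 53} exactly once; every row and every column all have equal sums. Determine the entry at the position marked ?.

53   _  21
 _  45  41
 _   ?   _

The 9 entries sum to 333, so each line sums to 333/3 = 111.
Row 1 must total 111; the given cells sum to 74, so (1,2) = 37.
From row 2, 111 − (45 + 41) gives (2,1) = 25.
Column 1 needs 111; the known cells sum to 78, so (3,1) = 33.
The remaining cell in column 2 is (3,2) = 111 − 82 = 29.

29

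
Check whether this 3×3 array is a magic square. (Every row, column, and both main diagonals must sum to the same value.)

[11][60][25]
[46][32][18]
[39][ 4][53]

Yes

Row 1: 11 + 60 + 25 = 96.
Row 2: 46 + 32 + 18 = 96.
Row 3: 39 + 4 + 53 = 96.
Column 1: 11 + 46 + 39 = 96.
Column 2: 60 + 32 + 4 = 96.
Column 3: 25 + 18 + 53 = 96.
Main diagonal: 11 + 32 + 53 = 96.
Anti-diagonal: 25 + 32 + 39 = 96.
All lines sum to 96.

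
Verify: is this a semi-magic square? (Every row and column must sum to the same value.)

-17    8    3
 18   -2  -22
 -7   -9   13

Row 1: -17 + 8 + 3 = -6.
Row 2: 18 + (-2) + (-22) = -6.
Row 3: -7 + (-9) + 13 = -3.
Column 1: -17 + 18 + (-7) = -6.
Column 2: 8 + (-2) + (-9) = -3.
Column 3: 3 + (-22) + 13 = -6.

No — column 2 sums to -3 but row 2 sums to -6.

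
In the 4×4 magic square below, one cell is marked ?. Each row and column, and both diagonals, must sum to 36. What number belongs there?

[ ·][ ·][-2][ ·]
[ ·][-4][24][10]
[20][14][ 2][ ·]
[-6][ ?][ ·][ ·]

The remaining cell in row 2 is (2,1) = 36 − 30 = 6.
The remaining cell in row 3 is (3,4) = 36 − 36 = 0.
Column 1: 6 + 20 + (-6) + ? = 36, so (1,1) = 16.
Using column 3: -2 + 24 + 2 + ? → (4,3) = 36 − 24 = 12.
Using main diagonal: 16 + (-4) + 2 + ? → (4,4) = 36 − 14 = 22.
Anti-diagonal: 24 + 14 + (-6) + ? = 36, so (1,4) = 4.
Row 1 must total 36; the given cells sum to 18, so (1,2) = 18.
From row 4, 36 − (-6 + 12 + 22) gives (4,2) = 8.

8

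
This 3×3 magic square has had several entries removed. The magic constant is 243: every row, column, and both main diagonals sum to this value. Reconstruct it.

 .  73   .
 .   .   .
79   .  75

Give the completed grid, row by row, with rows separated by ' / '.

The remaining cell in row 3 is (3,2) = 243 − 154 = 89.
Column 2 needs 243; the known cells sum to 162, so (2,2) = 81.
Main diagonal: 81 + 75 + ? = 243, so (1,1) = 87.
Using anti-diagonal: 81 + 79 + ? → (1,3) = 243 − 160 = 83.
Using column 1: 87 + 79 + ? → (2,1) = 243 − 166 = 77.
Column 3 needs 243; the known cells sum to 158, so (2,3) = 85.

87 73 83 / 77 81 85 / 79 89 75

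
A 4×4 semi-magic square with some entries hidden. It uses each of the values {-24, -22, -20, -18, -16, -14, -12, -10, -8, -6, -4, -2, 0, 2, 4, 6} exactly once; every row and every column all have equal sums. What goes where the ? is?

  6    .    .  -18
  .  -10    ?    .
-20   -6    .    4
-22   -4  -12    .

The 16 entries sum to -144, so each line sums to -144/4 = -36.
Using row 3: -20 + (-6) + 4 + ? → (3,3) = -36 − (-22) = -14.
Row 4 must total -36; the given cells sum to -38, so (4,4) = 2.
Column 1: 6 + (-20) + (-22) + ? = -36, so (2,1) = 0.
From column 2, -36 − (-10 + (-6) + (-4)) gives (1,2) = -16.
Column 4 needs -36; the known cells sum to -12, so (2,4) = -24.
Row 1 must total -36; the given cells sum to -28, so (1,3) = -8.
Row 2: 0 + (-10) + (-24) + ? = -36, so (2,3) = -2.

-2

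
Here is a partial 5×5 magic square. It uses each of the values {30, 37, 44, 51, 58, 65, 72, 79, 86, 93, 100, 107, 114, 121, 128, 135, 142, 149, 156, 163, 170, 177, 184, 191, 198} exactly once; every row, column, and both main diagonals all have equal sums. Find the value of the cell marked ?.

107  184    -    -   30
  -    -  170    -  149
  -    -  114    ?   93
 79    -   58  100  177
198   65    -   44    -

191

The 25 entries sum to 2850, so each line sums to 2850/5 = 570.
From row 4, 570 − (79 + 58 + 100 + 177) gives (4,2) = 156.
The remaining cell in column 5 is (5,5) = 570 − 449 = 121.
From main diagonal, 570 − (107 + 114 + 100 + 121) gives (2,2) = 128.
From anti-diagonal, 570 − (30 + 114 + 156 + 198) gives (2,4) = 72.
Row 2 must total 570; the given cells sum to 519, so (2,1) = 51.
Row 5 needs 570; the known cells sum to 428, so (5,3) = 142.
From column 1, 570 − (107 + 51 + 79 + 198) gives (3,1) = 135.
The remaining cell in column 2 is (3,2) = 570 − 533 = 37.
From column 3, 570 − (170 + 114 + 58 + 142) gives (1,3) = 86.
The remaining cell in row 1 is (1,4) = 570 − 407 = 163.
Using row 3: 135 + 37 + 114 + 93 + ? → (3,4) = 570 − 379 = 191.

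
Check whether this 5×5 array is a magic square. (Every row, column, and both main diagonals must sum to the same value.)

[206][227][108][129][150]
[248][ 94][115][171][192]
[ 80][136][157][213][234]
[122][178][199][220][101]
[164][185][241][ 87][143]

Yes

Row 1: 206 + 227 + 108 + 129 + 150 = 820.
Row 2: 248 + 94 + 115 + 171 + 192 = 820.
Row 3: 80 + 136 + 157 + 213 + 234 = 820.
Row 4: 122 + 178 + 199 + 220 + 101 = 820.
Row 5: 164 + 185 + 241 + 87 + 143 = 820.
Column 1: 206 + 248 + 80 + 122 + 164 = 820.
Column 2: 227 + 94 + 136 + 178 + 185 = 820.
Column 3: 108 + 115 + 157 + 199 + 241 = 820.
Column 4: 129 + 171 + 213 + 220 + 87 = 820.
Column 5: 150 + 192 + 234 + 101 + 143 = 820.
Main diagonal: 206 + 94 + 157 + 220 + 143 = 820.
Anti-diagonal: 150 + 171 + 157 + 178 + 164 = 820.
All lines sum to 820.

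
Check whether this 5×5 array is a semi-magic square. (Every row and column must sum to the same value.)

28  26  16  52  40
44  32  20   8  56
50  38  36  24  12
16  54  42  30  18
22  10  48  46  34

No — column 3 sums to 162 but column 4 sums to 160.

Row 1: 28 + 26 + 16 + 52 + 40 = 162.
Row 2: 44 + 32 + 20 + 8 + 56 = 160.
Row 3: 50 + 38 + 36 + 24 + 12 = 160.
Row 4: 16 + 54 + 42 + 30 + 18 = 160.
Row 5: 22 + 10 + 48 + 46 + 34 = 160.
Column 1: 28 + 44 + 50 + 16 + 22 = 160.
Column 2: 26 + 32 + 38 + 54 + 10 = 160.
Column 3: 16 + 20 + 36 + 42 + 48 = 162.
Column 4: 52 + 8 + 24 + 30 + 46 = 160.
Column 5: 40 + 56 + 12 + 18 + 34 = 160.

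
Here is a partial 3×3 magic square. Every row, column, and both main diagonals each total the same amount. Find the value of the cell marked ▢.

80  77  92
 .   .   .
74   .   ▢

Row 1 is complete and sums to 249; that is the magic constant.
Column 1: 80 + 74 + ? = 249, so (2,1) = 95.
Using anti-diagonal: 92 + 74 + ? → (2,2) = 249 − 166 = 83.
From row 2, 249 − (95 + 83) gives (2,3) = 71.
The remaining cell in column 2 is (3,2) = 249 − 160 = 89.
From column 3, 249 − (92 + 71) gives (3,3) = 86.

86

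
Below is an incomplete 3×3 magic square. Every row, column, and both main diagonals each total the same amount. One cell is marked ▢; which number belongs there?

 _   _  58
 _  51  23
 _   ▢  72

Column 3 is complete and sums to 153; that is the magic constant.
Row 2 must total 153; the given cells sum to 74, so (2,1) = 79.
Main diagonal needs 153; the known cells sum to 123, so (1,1) = 30.
Anti-diagonal must total 153; the given cells sum to 109, so (3,1) = 44.
Row 1 needs 153; the known cells sum to 88, so (1,2) = 65.
Using row 3: 44 + 72 + ? → (3,2) = 153 − 116 = 37.

37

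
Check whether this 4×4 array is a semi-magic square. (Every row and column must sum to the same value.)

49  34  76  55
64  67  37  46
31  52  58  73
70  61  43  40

Row 1: 49 + 34 + 76 + 55 = 214.
Row 2: 64 + 67 + 37 + 46 = 214.
Row 3: 31 + 52 + 58 + 73 = 214.
Row 4: 70 + 61 + 43 + 40 = 214.
Column 1: 49 + 64 + 31 + 70 = 214.
Column 2: 34 + 67 + 52 + 61 = 214.
Column 3: 76 + 37 + 58 + 43 = 214.
Column 4: 55 + 46 + 73 + 40 = 214.
All lines sum to 214.

Yes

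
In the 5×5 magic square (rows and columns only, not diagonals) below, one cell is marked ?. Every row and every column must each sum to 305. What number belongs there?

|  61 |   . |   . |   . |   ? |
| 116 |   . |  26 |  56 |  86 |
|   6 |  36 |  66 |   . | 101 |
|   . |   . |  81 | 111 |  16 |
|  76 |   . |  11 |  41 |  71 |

31

The remaining cell in row 2 is (2,2) = 305 − 284 = 21.
Row 3 must total 305; the given cells sum to 209, so (3,4) = 96.
Row 5: 76 + 11 + 41 + 71 + ? = 305, so (5,2) = 106.
From column 1, 305 − (61 + 116 + 6 + 76) gives (4,1) = 46.
The remaining cell in column 3 is (1,3) = 305 − 184 = 121.
Column 4: 56 + 96 + 111 + 41 + ? = 305, so (1,4) = 1.
Column 5 must total 305; the given cells sum to 274, so (1,5) = 31.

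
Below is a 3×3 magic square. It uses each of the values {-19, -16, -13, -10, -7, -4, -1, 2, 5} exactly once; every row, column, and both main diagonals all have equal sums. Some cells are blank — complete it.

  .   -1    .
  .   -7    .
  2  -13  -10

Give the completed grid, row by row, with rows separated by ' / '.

-4 -1 -16 / -19 -7 5 / 2 -13 -10

The 9 entries sum to -63, so each line sums to -63/3 = -21.
From main diagonal, -21 − (-7 + (-10)) gives (1,1) = -4.
Using anti-diagonal: -7 + 2 + ? → (1,3) = -21 − (-5) = -16.
Using column 1: -4 + 2 + ? → (2,1) = -21 − (-2) = -19.
From column 3, -21 − (-16 + (-10)) gives (2,3) = 5.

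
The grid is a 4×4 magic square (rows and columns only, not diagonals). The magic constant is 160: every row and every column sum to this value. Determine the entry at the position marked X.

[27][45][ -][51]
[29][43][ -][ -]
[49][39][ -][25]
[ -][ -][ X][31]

Row 1: 27 + 45 + 51 + ? = 160, so (1,3) = 37.
Row 3: 49 + 39 + 25 + ? = 160, so (3,3) = 47.
Using column 1: 27 + 29 + 49 + ? → (4,1) = 160 − 105 = 55.
Column 2 needs 160; the known cells sum to 127, so (4,2) = 33.
Column 4 needs 160; the known cells sum to 107, so (2,4) = 53.
Row 2: 29 + 43 + 53 + ? = 160, so (2,3) = 35.
Using row 4: 55 + 33 + 31 + ? → (4,3) = 160 − 119 = 41.

41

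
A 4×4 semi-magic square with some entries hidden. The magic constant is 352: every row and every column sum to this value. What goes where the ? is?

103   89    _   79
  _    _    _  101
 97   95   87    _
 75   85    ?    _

Row 1 must total 352; the given cells sum to 271, so (1,3) = 81.
Row 3 needs 352; the known cells sum to 279, so (3,4) = 73.
From column 1, 352 − (103 + 97 + 75) gives (2,1) = 77.
From column 2, 352 − (89 + 95 + 85) gives (2,2) = 83.
Column 4: 79 + 101 + 73 + ? = 352, so (4,4) = 99.
Using row 2: 77 + 83 + 101 + ? → (2,3) = 352 − 261 = 91.
From row 4, 352 − (75 + 85 + 99) gives (4,3) = 93.

93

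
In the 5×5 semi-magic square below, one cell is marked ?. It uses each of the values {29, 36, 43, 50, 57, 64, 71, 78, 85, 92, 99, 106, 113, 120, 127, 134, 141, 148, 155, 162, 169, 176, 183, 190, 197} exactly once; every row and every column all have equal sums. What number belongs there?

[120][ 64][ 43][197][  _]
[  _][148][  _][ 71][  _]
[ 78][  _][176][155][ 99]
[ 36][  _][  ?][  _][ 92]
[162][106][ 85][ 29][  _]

The 25 entries sum to 2825, so each line sums to 2825/5 = 565.
Row 1 needs 565; the known cells sum to 424, so (1,5) = 141.
Row 3: 78 + 176 + 155 + 99 + ? = 565, so (3,2) = 57.
Row 5 must total 565; the given cells sum to 382, so (5,5) = 183.
The remaining cell in column 1 is (2,1) = 565 − 396 = 169.
Column 2 needs 565; the known cells sum to 375, so (4,2) = 190.
Column 4: 197 + 71 + 155 + 29 + ? = 565, so (4,4) = 113.
Using column 5: 141 + 99 + 92 + 183 + ? → (2,5) = 565 − 515 = 50.
Using row 2: 169 + 148 + 71 + 50 + ? → (2,3) = 565 − 438 = 127.
From row 4, 565 − (36 + 190 + 113 + 92) gives (4,3) = 134.

134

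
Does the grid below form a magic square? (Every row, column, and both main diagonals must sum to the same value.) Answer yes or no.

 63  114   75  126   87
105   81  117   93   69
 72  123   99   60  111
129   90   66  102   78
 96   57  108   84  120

Row 1: 63 + 114 + 75 + 126 + 87 = 465.
Row 2: 105 + 81 + 117 + 93 + 69 = 465.
Row 3: 72 + 123 + 99 + 60 + 111 = 465.
Row 4: 129 + 90 + 66 + 102 + 78 = 465.
Row 5: 96 + 57 + 108 + 84 + 120 = 465.
Column 1: 63 + 105 + 72 + 129 + 96 = 465.
Column 2: 114 + 81 + 123 + 90 + 57 = 465.
Column 3: 75 + 117 + 99 + 66 + 108 = 465.
Column 4: 126 + 93 + 60 + 102 + 84 = 465.
Column 5: 87 + 69 + 111 + 78 + 120 = 465.
Main diagonal: 63 + 81 + 99 + 102 + 120 = 465.
Anti-diagonal: 87 + 93 + 99 + 90 + 96 = 465.
All lines sum to 465.

Yes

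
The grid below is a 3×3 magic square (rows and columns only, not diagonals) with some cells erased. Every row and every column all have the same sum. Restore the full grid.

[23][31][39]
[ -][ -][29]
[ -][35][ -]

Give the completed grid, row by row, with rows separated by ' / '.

Row 1 is already complete: 23 + 31 + 39 = 93, so that is the magic constant.
Column 2 needs 93; the known cells sum to 66, so (2,2) = 27.
Column 3 needs 93; the known cells sum to 68, so (3,3) = 25.
Using row 2: 27 + 29 + ? → (2,1) = 93 − 56 = 37.
Row 3: 35 + 25 + ? = 93, so (3,1) = 33.

23 31 39 / 37 27 29 / 33 35 25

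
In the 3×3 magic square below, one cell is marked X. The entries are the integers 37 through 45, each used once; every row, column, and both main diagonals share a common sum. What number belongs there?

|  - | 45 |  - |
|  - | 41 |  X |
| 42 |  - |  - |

39

The entries are 37 through 45, which sum to 369, so each line sums to 369/3 = 123.
From column 2, 123 − (45 + 41) gives (3,2) = 37.
Anti-diagonal needs 123; the known cells sum to 83, so (1,3) = 40.
Row 1 must total 123; the given cells sum to 85, so (1,1) = 38.
Row 3 needs 123; the known cells sum to 79, so (3,3) = 44.
The remaining cell in column 1 is (2,1) = 123 − 80 = 43.
Column 3 must total 123; the given cells sum to 84, so (2,3) = 39.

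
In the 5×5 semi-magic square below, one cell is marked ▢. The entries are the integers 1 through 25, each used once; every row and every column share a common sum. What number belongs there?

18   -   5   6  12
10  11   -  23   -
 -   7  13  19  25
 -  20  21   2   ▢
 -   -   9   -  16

The entries are 1 through 25, which sum to 325, so each line sums to 325/5 = 65.
Row 1 must total 65; the given cells sum to 41, so (1,2) = 24.
The remaining cell in row 3 is (3,1) = 65 − 64 = 1.
Using column 2: 24 + 11 + 7 + 20 + ? → (5,2) = 65 − 62 = 3.
Using column 3: 5 + 13 + 21 + 9 + ? → (2,3) = 65 − 48 = 17.
Column 4 must total 65; the given cells sum to 50, so (5,4) = 15.
Row 2 must total 65; the given cells sum to 61, so (2,5) = 4.
Row 5 needs 65; the known cells sum to 43, so (5,1) = 22.
Column 1: 18 + 10 + 1 + 22 + ? = 65, so (4,1) = 14.
Using column 5: 12 + 4 + 25 + 16 + ? → (4,5) = 65 − 57 = 8.

8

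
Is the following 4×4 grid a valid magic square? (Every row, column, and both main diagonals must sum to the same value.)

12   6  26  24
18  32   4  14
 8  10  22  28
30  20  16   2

Yes

Row 1: 12 + 6 + 26 + 24 = 68.
Row 2: 18 + 32 + 4 + 14 = 68.
Row 3: 8 + 10 + 22 + 28 = 68.
Row 4: 30 + 20 + 16 + 2 = 68.
Column 1: 12 + 18 + 8 + 30 = 68.
Column 2: 6 + 32 + 10 + 20 = 68.
Column 3: 26 + 4 + 22 + 16 = 68.
Column 4: 24 + 14 + 28 + 2 = 68.
Main diagonal: 12 + 32 + 22 + 2 = 68.
Anti-diagonal: 24 + 4 + 10 + 30 = 68.
All lines sum to 68.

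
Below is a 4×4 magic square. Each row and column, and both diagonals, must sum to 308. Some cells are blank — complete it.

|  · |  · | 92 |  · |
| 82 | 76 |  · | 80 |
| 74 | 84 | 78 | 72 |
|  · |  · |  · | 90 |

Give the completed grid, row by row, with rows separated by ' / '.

Row 2 must total 308; the given cells sum to 238, so (2,3) = 70.
Column 3 must total 308; the given cells sum to 240, so (4,3) = 68.
Using column 4: 80 + 72 + 90 + ? → (1,4) = 308 − 242 = 66.
From main diagonal, 308 − (76 + 78 + 90) gives (1,1) = 64.
Anti-diagonal: 66 + 70 + 84 + ? = 308, so (4,1) = 88.
The remaining cell in row 1 is (1,2) = 308 − 222 = 86.
The remaining cell in row 4 is (4,2) = 308 − 246 = 62.

64 86 92 66 / 82 76 70 80 / 74 84 78 72 / 88 62 68 90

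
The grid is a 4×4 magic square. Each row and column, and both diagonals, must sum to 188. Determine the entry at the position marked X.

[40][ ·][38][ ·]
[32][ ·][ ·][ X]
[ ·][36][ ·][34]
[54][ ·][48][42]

60

The remaining cell in row 4 is (4,2) = 188 − 144 = 44.
Using column 1: 40 + 32 + 54 + ? → (3,1) = 188 − 126 = 62.
The remaining cell in row 3 is (3,3) = 188 − 132 = 56.
Column 3 needs 188; the known cells sum to 142, so (2,3) = 46.
The remaining cell in main diagonal is (2,2) = 188 − 138 = 50.
The remaining cell in anti-diagonal is (1,4) = 188 − 136 = 52.
Row 1 must total 188; the given cells sum to 130, so (1,2) = 58.
Using row 2: 32 + 50 + 46 + ? → (2,4) = 188 − 128 = 60.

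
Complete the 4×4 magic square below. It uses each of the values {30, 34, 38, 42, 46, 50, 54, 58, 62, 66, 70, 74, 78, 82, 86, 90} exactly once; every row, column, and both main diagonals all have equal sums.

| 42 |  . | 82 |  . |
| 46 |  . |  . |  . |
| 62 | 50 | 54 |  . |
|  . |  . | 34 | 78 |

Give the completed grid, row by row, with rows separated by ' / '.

42 86 82 30 / 46 66 70 58 / 62 50 54 74 / 90 38 34 78

The 16 entries sum to 960, so each line sums to 960/4 = 240.
Row 3 must total 240; the given cells sum to 166, so (3,4) = 74.
From column 1, 240 − (42 + 46 + 62) gives (4,1) = 90.
From column 3, 240 − (82 + 54 + 34) gives (2,3) = 70.
The remaining cell in main diagonal is (2,2) = 240 − 174 = 66.
The remaining cell in anti-diagonal is (1,4) = 240 − 210 = 30.
Using row 1: 42 + 82 + 30 + ? → (1,2) = 240 − 154 = 86.
Using row 2: 46 + 66 + 70 + ? → (2,4) = 240 − 182 = 58.
Row 4 needs 240; the known cells sum to 202, so (4,2) = 38.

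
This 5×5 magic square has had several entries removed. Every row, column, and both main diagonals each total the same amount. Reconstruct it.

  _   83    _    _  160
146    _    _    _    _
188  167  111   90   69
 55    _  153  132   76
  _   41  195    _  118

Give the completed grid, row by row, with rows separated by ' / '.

139 83 62 181 160 / 146 125 104 48 202 / 188 167 111 90 69 / 55 209 153 132 76 / 97 41 195 174 118

Row 3 is already complete: 188 + 167 + 111 + 90 + 69 = 625, so that is the magic constant.
Row 4 must total 625; the given cells sum to 416, so (4,2) = 209.
Column 2: 83 + 167 + 209 + 41 + ? = 625, so (2,2) = 125.
Using column 5: 160 + 69 + 76 + 118 + ? → (2,5) = 625 − 423 = 202.
Main diagonal needs 625; the known cells sum to 486, so (1,1) = 139.
Column 1 must total 625; the given cells sum to 528, so (5,1) = 97.
The remaining cell in anti-diagonal is (2,4) = 625 − 577 = 48.
From row 2, 625 − (146 + 125 + 48 + 202) gives (2,3) = 104.
From row 5, 625 − (97 + 41 + 195 + 118) gives (5,4) = 174.
The remaining cell in column 3 is (1,3) = 625 − 563 = 62.
Column 4: 48 + 90 + 132 + 174 + ? = 625, so (1,4) = 181.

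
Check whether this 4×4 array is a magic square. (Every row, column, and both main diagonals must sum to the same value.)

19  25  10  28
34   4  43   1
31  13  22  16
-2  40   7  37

Yes

Row 1: 19 + 25 + 10 + 28 = 82.
Row 2: 34 + 4 + 43 + 1 = 82.
Row 3: 31 + 13 + 22 + 16 = 82.
Row 4: -2 + 40 + 7 + 37 = 82.
Column 1: 19 + 34 + 31 + (-2) = 82.
Column 2: 25 + 4 + 13 + 40 = 82.
Column 3: 10 + 43 + 22 + 7 = 82.
Column 4: 28 + 1 + 16 + 37 = 82.
Main diagonal: 19 + 4 + 22 + 37 = 82.
Anti-diagonal: 28 + 43 + 13 + (-2) = 82.
All lines sum to 82.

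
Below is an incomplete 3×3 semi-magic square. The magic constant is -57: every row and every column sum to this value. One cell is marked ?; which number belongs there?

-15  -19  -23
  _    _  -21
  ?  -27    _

-17

Column 2 needs -57; the known cells sum to -46, so (2,2) = -11.
From column 3, -57 − (-23 + (-21)) gives (3,3) = -13.
Using row 2: -11 + (-21) + ? → (2,1) = -57 − (-32) = -25.
Row 3 needs -57; the known cells sum to -40, so (3,1) = -17.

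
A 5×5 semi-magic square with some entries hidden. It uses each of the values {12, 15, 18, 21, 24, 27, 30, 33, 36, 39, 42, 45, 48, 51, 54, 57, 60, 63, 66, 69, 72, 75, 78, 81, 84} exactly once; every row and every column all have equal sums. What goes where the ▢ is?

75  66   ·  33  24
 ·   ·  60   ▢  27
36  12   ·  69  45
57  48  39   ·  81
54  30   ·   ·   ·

The 25 entries sum to 1200, so each line sums to 1200/5 = 240.
Row 1 needs 240; the known cells sum to 198, so (1,3) = 42.
Using row 3: 36 + 12 + 69 + 45 + ? → (3,3) = 240 − 162 = 78.
Row 4: 57 + 48 + 39 + 81 + ? = 240, so (4,4) = 15.
Column 1 needs 240; the known cells sum to 222, so (2,1) = 18.
The remaining cell in column 2 is (2,2) = 240 − 156 = 84.
Column 3 needs 240; the known cells sum to 219, so (5,3) = 21.
Column 5 needs 240; the known cells sum to 177, so (5,5) = 63.
Row 2 must total 240; the given cells sum to 189, so (2,4) = 51.

51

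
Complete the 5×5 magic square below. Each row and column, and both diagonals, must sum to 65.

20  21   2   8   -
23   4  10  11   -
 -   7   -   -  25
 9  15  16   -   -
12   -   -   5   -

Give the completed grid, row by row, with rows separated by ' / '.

20 21 2 8 14 / 23 4 10 11 17 / 1 7 13 19 25 / 9 15 16 22 3 / 12 18 24 5 6

Row 1 needs 65; the known cells sum to 51, so (1,5) = 14.
From row 2, 65 − (23 + 4 + 10 + 11) gives (2,5) = 17.
The remaining cell in column 1 is (3,1) = 65 − 64 = 1.
Using column 2: 21 + 4 + 7 + 15 + ? → (5,2) = 65 − 47 = 18.
Anti-diagonal needs 65; the known cells sum to 52, so (3,3) = 13.
Using row 3: 1 + 7 + 13 + 25 + ? → (3,4) = 65 − 46 = 19.
From column 3, 65 − (2 + 10 + 13 + 16) gives (5,3) = 24.
Using column 4: 8 + 11 + 19 + 5 + ? → (4,4) = 65 − 43 = 22.
Main diagonal: 20 + 4 + 13 + 22 + ? = 65, so (5,5) = 6.
Using row 4: 9 + 15 + 16 + 22 + ? → (4,5) = 65 − 62 = 3.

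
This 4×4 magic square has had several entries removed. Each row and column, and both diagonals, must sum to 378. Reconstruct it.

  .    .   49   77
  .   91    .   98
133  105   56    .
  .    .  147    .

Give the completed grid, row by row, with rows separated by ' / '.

112 140 49 77 / 63 91 126 98 / 133 105 56 84 / 70 42 147 119

The remaining cell in row 3 is (3,4) = 378 − 294 = 84.
The remaining cell in column 3 is (2,3) = 378 − 252 = 126.
Column 4: 77 + 98 + 84 + ? = 378, so (4,4) = 119.
Using main diagonal: 91 + 56 + 119 + ? → (1,1) = 378 − 266 = 112.
Anti-diagonal: 77 + 126 + 105 + ? = 378, so (4,1) = 70.
Row 1 must total 378; the given cells sum to 238, so (1,2) = 140.
Row 2: 91 + 126 + 98 + ? = 378, so (2,1) = 63.
Row 4: 70 + 147 + 119 + ? = 378, so (4,2) = 42.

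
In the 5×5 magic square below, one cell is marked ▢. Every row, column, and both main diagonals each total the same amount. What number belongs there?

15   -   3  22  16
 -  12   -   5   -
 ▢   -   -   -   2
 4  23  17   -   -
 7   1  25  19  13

Row 5 is complete and sums to 65; that is the magic constant.
Row 1 must total 65; the given cells sum to 56, so (1,2) = 9.
Column 2: 9 + 12 + 23 + 1 + ? = 65, so (3,2) = 20.
The remaining cell in anti-diagonal is (3,3) = 65 − 51 = 14.
The remaining cell in column 3 is (2,3) = 65 − 59 = 6.
The remaining cell in main diagonal is (4,4) = 65 − 54 = 11.
Using row 4: 4 + 23 + 17 + 11 + ? → (4,5) = 65 − 55 = 10.
Column 4 needs 65; the known cells sum to 57, so (3,4) = 8.
From column 5, 65 − (16 + 2 + 10 + 13) gives (2,5) = 24.
The remaining cell in row 2 is (2,1) = 65 − 47 = 18.
From row 3, 65 − (20 + 14 + 8 + 2) gives (3,1) = 21.

21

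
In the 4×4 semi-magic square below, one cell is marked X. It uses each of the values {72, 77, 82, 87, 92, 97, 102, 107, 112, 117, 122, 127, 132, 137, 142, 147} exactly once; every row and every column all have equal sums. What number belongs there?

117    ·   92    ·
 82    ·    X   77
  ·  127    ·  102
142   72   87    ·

The 16 entries sum to 1752, so each line sums to 1752/4 = 438.
Row 4 needs 438; the known cells sum to 301, so (4,4) = 137.
Using column 1: 117 + 82 + 142 + ? → (3,1) = 438 − 341 = 97.
Using column 4: 77 + 102 + 137 + ? → (1,4) = 438 − 316 = 122.
Row 1: 117 + 92 + 122 + ? = 438, so (1,2) = 107.
Row 3 needs 438; the known cells sum to 326, so (3,3) = 112.
The remaining cell in column 2 is (2,2) = 438 − 306 = 132.
Column 3 must total 438; the given cells sum to 291, so (2,3) = 147.

147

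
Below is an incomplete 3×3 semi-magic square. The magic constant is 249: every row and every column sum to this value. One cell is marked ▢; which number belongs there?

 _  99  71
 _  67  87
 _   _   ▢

91

Row 1 needs 249; the known cells sum to 170, so (1,1) = 79.
From row 2, 249 − (67 + 87) gives (2,1) = 95.
Column 1: 79 + 95 + ? = 249, so (3,1) = 75.
Column 2 needs 249; the known cells sum to 166, so (3,2) = 83.
Column 3 needs 249; the known cells sum to 158, so (3,3) = 91.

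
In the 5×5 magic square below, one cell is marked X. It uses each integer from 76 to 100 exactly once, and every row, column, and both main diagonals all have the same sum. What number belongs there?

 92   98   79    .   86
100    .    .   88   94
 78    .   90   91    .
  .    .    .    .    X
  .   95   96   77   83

80

The entries are 76 through 100, which sum to 2200, so each line sums to 2200/5 = 440.
Row 1 needs 440; the known cells sum to 355, so (1,4) = 85.
The remaining cell in row 5 is (5,1) = 440 − 351 = 89.
From column 1, 440 − (92 + 100 + 78 + 89) gives (4,1) = 81.
From column 4, 440 − (85 + 88 + 91 + 77) gives (4,4) = 99.
Main diagonal must total 440; the given cells sum to 364, so (2,2) = 76.
Anti-diagonal needs 440; the known cells sum to 353, so (4,2) = 87.
Row 2 needs 440; the known cells sum to 358, so (2,3) = 82.
Column 2: 98 + 76 + 87 + 95 + ? = 440, so (3,2) = 84.
The remaining cell in column 3 is (4,3) = 440 − 347 = 93.
Row 3 needs 440; the known cells sum to 343, so (3,5) = 97.
Row 4: 81 + 87 + 93 + 99 + ? = 440, so (4,5) = 80.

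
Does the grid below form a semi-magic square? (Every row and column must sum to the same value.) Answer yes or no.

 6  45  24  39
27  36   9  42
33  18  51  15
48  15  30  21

No — column 3 sums to 114 but column 4 sums to 117.

Row 1: 6 + 45 + 24 + 39 = 114.
Row 2: 27 + 36 + 9 + 42 = 114.
Row 3: 33 + 18 + 51 + 15 = 117.
Row 4: 48 + 15 + 30 + 21 = 114.
Column 1: 6 + 27 + 33 + 48 = 114.
Column 2: 45 + 36 + 18 + 15 = 114.
Column 3: 24 + 9 + 51 + 30 = 114.
Column 4: 39 + 42 + 15 + 21 = 117.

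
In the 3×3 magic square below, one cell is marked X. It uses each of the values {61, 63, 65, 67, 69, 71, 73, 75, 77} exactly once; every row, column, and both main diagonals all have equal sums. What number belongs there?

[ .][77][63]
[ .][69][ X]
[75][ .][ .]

The 9 entries sum to 621, so each line sums to 621/3 = 207.
Using row 1: 77 + 63 + ? → (1,1) = 207 − 140 = 67.
Using column 1: 67 + 75 + ? → (2,1) = 207 − 142 = 65.
Using column 2: 77 + 69 + ? → (3,2) = 207 − 146 = 61.
Main diagonal must total 207; the given cells sum to 136, so (3,3) = 71.
The remaining cell in row 2 is (2,3) = 207 − 134 = 73.

73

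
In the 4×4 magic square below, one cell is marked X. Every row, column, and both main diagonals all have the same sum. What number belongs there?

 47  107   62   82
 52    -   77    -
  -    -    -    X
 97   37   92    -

Row 1 is complete and sums to 298; that is the magic constant.
Row 4 must total 298; the given cells sum to 226, so (4,4) = 72.
The remaining cell in column 1 is (3,1) = 298 − 196 = 102.
Column 3 needs 298; the known cells sum to 231, so (3,3) = 67.
The remaining cell in main diagonal is (2,2) = 298 − 186 = 112.
From anti-diagonal, 298 − (82 + 77 + 97) gives (3,2) = 42.
Row 2 needs 298; the known cells sum to 241, so (2,4) = 57.
Using row 3: 102 + 42 + 67 + ? → (3,4) = 298 − 211 = 87.

87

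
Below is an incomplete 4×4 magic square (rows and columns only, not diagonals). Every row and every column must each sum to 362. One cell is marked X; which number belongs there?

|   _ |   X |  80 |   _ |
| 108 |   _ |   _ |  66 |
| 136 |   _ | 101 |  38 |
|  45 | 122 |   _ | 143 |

Using row 3: 136 + 101 + 38 + ? → (3,2) = 362 − 275 = 87.
Using row 4: 45 + 122 + 143 + ? → (4,3) = 362 − 310 = 52.
From column 1, 362 − (108 + 136 + 45) gives (1,1) = 73.
From column 3, 362 − (80 + 101 + 52) gives (2,3) = 129.
Column 4 needs 362; the known cells sum to 247, so (1,4) = 115.
Using row 1: 73 + 80 + 115 + ? → (1,2) = 362 − 268 = 94.

94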